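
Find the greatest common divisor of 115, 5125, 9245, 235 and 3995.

5

gcd(115, 5125): 5125 = 44·115 + 65; 115 = 1·65 + 50; 65 = 1·50 + 15; 50 = 3·15 + 5; 15 = 3·5 + 0 → 5
gcd(5, 9245): 9245 = 1849·5 + 0 → 5
gcd(5, 235): 235 = 47·5 + 0 → 5
gcd(5, 3995): 3995 = 799·5 + 0 → 5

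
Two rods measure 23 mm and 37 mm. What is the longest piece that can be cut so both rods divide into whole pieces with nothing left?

Euclid: 37 = 1·23 + 14; 23 = 1·14 + 9; 14 = 1·9 + 5; 9 = 1·5 + 4; 5 = 1·4 + 1; 4 = 4·1 + 0. Last nonzero remainder: 1.

1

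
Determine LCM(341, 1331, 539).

341 = 11 · 31; 1331 = 11³; 539 = 7² · 11
lcm takes max exponent of each prime: 7² · 11³ · 31 = 2021789

2021789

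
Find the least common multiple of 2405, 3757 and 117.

6255405

lcm(2405, 3757) = 2405·3757/gcd = 9035585/13 = 695045
lcm(695045, 117) = 695045·117/gcd = 81320265/13 = 6255405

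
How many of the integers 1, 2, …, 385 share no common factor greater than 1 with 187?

187 = 11·17. Inclusion–exclusion on these primes:
385 − ⌊385/11⌋ − ⌊385/17⌋ + ⌊385/187⌋ = 330

330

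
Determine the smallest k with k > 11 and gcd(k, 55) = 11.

Multiples of 11 above 11: 11·2, 11·3, … . Need the cofactor coprime to 55/11 = 5.
Checking s = 2, 3, … the first with gcd(s, 5) = 1 is s = 2, giving 22.

22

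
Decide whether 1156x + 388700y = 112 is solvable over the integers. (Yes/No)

By Bézout, 1156x + 388700y = 112 has integer solutions iff gcd(1156, 388700) | 112.
Euclid: 388700 = 336·1156 + 284; 1156 = 4·284 + 20; 284 = 14·20 + 4; 20 = 5·4 + 0. gcd = 4; 112 mod 4 = 0. Yes.

Yes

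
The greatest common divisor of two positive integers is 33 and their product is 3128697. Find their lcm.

94809

For any two positive integers, gcd × lcm equals their product. Hence lcm = 3128697 / 33 = 94809.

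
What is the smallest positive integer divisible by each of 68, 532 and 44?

99484

68 = 2² · 17; 532 = 2² · 7 · 19; 44 = 2² · 11
lcm takes max exponent of each prime: 2² · 7 · 11 · 17 · 19 = 99484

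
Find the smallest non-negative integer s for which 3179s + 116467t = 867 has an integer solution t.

gcd(3179, 116467) = 289 (Euclid: 116467 = 36·3179 + 2023; 3179 = 1·2023 + 1156; 2023 = 1·1156 + 867; 1156 = 1·867 + 289; 867 = 3·289 + 0), and 289 | 867.
Extended Euclid: 3179·(110) + 116467·(-3) = 289. Scale by 3: s₀ = 330.
General solution s = s₀ + 403k; reducing mod 403 gives s = 330 (and t = -9).

330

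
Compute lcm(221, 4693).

gcd first: 4693 = 21·221 + 52; 221 = 4·52 + 13; 52 = 4·13 + 0 → gcd = 13
lcm = 221·4693/gcd = 1037153/13 = 79781

79781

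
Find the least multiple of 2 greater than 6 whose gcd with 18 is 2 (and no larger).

Multiples of 2 above 6: 2·4, 2·5, … . Need the cofactor coprime to 18/2 = 9.
Checking s = 4, 5, … the first with gcd(s, 9) = 1 is s = 4, giving 8.

8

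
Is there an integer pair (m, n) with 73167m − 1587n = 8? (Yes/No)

No

gcd(73167, 1587): 73167 = 46·1587 + 165; 1587 = 9·165 + 102; 165 = 1·102 + 63; 102 = 1·63 + 39; 63 = 1·39 + 24; 39 = 1·24 + 15; 24 = 1·15 + 9; 15 = 1·9 + 6; 9 = 1·6 + 3; 6 = 2·3 + 0 → 3
3 does not divide 8, so a solution does not exist.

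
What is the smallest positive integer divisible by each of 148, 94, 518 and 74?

48692

148 = 2² · 37; 94 = 2 · 47; 518 = 2 · 7 · 37; 74 = 2 · 37
lcm takes max exponent of each prime: 2² · 7 · 37 · 47 = 48692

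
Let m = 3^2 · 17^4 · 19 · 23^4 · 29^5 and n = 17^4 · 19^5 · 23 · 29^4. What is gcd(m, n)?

25814820767237

min exponent per shared prime: 17^4 · 19 · 23 · 29^4 = 25814820767237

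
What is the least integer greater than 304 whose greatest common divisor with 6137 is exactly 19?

6137 = 19·323. Any a with gcd(a, 6137) = 19 is a multiple of 19, say 19s, with s coprime to 323.
Need s > 304/19, so s ≥ 17. First s ≥ 17 with gcd(s, 323) = 1 is s = 18. Thus a = 19·18 = 342.

342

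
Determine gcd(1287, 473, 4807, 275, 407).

gcd(1287, 473): 1287 = 2·473 + 341; 473 = 1·341 + 132; 341 = 2·132 + 77; 132 = 1·77 + 55; 77 = 1·55 + 22; 55 = 2·22 + 11; 22 = 2·11 + 0 → 11
gcd(11, 4807): 4807 = 437·11 + 0 → 11
gcd(11, 275): 275 = 25·11 + 0 → 11
gcd(11, 407): 407 = 37·11 + 0 → 11

11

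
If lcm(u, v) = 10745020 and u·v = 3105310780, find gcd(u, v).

From gcd × lcm = uv: gcd = 3105310780 / 10745020 = 289.

289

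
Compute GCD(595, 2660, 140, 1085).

595 = 5 · 7 · 17; 2660 = 2² · 5 · 7 · 19; 140 = 2² · 5 · 7; 1085 = 5 · 7 · 31
gcd takes min exponent of each prime: 5 · 7 = 35

35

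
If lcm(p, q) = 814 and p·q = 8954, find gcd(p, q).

11

gcd·lcm = product, so gcd = 8954/814 = 11.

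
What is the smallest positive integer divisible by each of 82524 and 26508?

182295516

gcd first: 82524 = 3·26508 + 3000; 26508 = 8·3000 + 2508; 3000 = 1·2508 + 492; 2508 = 5·492 + 48; 492 = 10·48 + 12; 48 = 4·12 + 0 → gcd = 12
lcm = 82524·26508/gcd = 2187546192/12 = 182295516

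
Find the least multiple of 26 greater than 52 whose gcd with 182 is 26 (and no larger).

Multiples of 26 above 52: 26·3, 26·4, … . Need the cofactor coprime to 182/26 = 7.
Checking s = 3, 4, … the first with gcd(s, 7) = 1 is s = 3, giving 78.

78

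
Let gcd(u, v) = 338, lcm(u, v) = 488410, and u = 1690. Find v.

97682

Using uv = gcd(u,v)·lcm(u,v) = 338·488410 = 165082580, we get v = 165082580/1690 = 97682.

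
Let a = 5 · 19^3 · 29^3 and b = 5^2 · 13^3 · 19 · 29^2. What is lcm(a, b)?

9188081993675

max exponent per prime: 5^2 · 13^3 · 19^3 · 29^3 = 9188081993675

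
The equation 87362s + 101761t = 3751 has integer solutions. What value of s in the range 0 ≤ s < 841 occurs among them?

763

Reduce mod 101761: 87362s ≡ 3751 (mod 101761). With g = gcd(87362, 101761) = 121 dividing 3751, divide through: 722s ≡ 31 (mod 841).
Since gcd(722, 841) = 1, s ≡ 31·(722)⁻¹ ≡ 763 (mod 841). Smallest non-negative: 763.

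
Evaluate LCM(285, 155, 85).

150195

lcm(285, 155) = 285·155/gcd = 44175/5 = 8835
lcm(8835, 85) = 8835·85/gcd = 750975/5 = 150195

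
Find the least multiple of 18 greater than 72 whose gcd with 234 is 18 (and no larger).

90

Multiples of 18 above 72: 18·5, 18·6, … . Need the cofactor coprime to 234/18 = 13.
Checking s = 5, 6, … the first with gcd(s, 13) = 1 is s = 5, giving 90.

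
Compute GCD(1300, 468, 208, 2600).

52

gcd(1300, 468): 1300 = 2·468 + 364; 468 = 1·364 + 104; 364 = 3·104 + 52; 104 = 2·52 + 0 → 52
gcd(52, 208): 208 = 4·52 + 0 → 52
gcd(52, 2600): 2600 = 50·52 + 0 → 52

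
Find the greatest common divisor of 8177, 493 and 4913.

17

gcd(8177, 493): 8177 = 16·493 + 289; 493 = 1·289 + 204; 289 = 1·204 + 85; 204 = 2·85 + 34; 85 = 2·34 + 17; 34 = 2·17 + 0 → 17
gcd(17, 4913): 4913 = 289·17 + 0 → 17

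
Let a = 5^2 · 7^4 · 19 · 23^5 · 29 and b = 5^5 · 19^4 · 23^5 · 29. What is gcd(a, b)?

min exponent per shared prime: 5^2 · 19 · 23^5 · 29 = 88660624825

88660624825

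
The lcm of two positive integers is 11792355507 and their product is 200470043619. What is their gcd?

17

From gcd × lcm = pq: gcd = 200470043619 / 11792355507 = 17.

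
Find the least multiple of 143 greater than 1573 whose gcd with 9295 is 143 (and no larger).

1716

gcd(m, 9295) = 143 forces 143 | m; write m = 143s. Then gcd(143s, 143·65) = 143·gcd(s, 65), so need gcd(s, 65) = 1.
143s > 1573 gives s ≥ 12. The least s ≥ 12 coprime to 65 is 12, so m = 143·12 = 1716.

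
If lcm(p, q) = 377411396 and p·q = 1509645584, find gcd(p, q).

From gcd × lcm = pq: gcd = 1509645584 / 377411396 = 4.

4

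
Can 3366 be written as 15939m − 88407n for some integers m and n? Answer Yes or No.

By Bézout, 15939m − 88407n = 3366 has integer solutions iff gcd(15939, 88407) | 3366.
Euclid: 88407 = 5·15939 + 8712; 15939 = 1·8712 + 7227; 8712 = 1·7227 + 1485; 7227 = 4·1485 + 1287; 1485 = 1·1287 + 198; 1287 = 6·198 + 99; 198 = 2·99 + 0. gcd = 99; 3366 mod 99 = 0. Yes.

Yes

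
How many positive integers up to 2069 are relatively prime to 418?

418 = 2·11·19. Inclusion–exclusion on these primes:
2069 − ⌊2069/2⌋ − ⌊2069/11⌋ − ⌊2069/19⌋ + ⌊2069/22⌋ + ⌊2069/38⌋ + ⌊2069/209⌋ − ⌊2069/418⌋ = 892

892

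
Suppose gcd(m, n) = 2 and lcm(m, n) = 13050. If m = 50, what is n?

Using mn = gcd(m,n)·lcm(m,n) = 2·13050 = 26100, we get n = 26100/50 = 522.

522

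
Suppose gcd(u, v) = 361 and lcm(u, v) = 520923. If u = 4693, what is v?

40071

u·v = gcd·lcm = 361·520923 = 188053203, so v = 188053203/4693 = 40071.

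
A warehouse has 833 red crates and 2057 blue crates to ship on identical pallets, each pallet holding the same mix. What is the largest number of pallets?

Euclid: 2057 = 2·833 + 391; 833 = 2·391 + 51; 391 = 7·51 + 34; 51 = 1·34 + 17; 34 = 2·17 + 0. Last nonzero remainder: 17.

17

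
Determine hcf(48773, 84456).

Euclid: 84456 = 1·48773 + 35683; 48773 = 1·35683 + 13090; 35683 = 2·13090 + 9503; 13090 = 1·9503 + 3587; 9503 = 2·3587 + 2329; 3587 = 1·2329 + 1258; 2329 = 1·1258 + 1071; 1258 = 1·1071 + 187; 1071 = 5·187 + 136; 187 = 1·136 + 51; 136 = 2·51 + 34; 51 = 1·34 + 17; 34 = 2·17 + 0. Last nonzero remainder: 17.

17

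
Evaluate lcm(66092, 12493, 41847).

6595254588

66092 = 2² · 13 · 31 · 41; 12493 = 13 · 31²; 41847 = 3 · 13 · 29 · 37
lcm takes max exponent of each prime: 2² · 3 · 13 · 29 · 31² · 37 · 41 = 6595254588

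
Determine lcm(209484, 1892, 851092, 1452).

209484 = 2² · 3² · 11 · 23²; 1892 = 2² · 11 · 43; 851092 = 2² · 11 · 23 · 29²; 1452 = 2² · 3 · 11²
lcm takes max exponent of each prime: 2² · 3² · 11² · 23² · 29² · 43 = 83331268812

83331268812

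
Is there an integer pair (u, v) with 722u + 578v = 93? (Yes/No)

By Bézout, 722u + 578v = 93 has integer solutions iff gcd(722, 578) | 93.
Euclid: 722 = 1·578 + 144; 578 = 4·144 + 2; 144 = 72·2 + 0. gcd = 2; 93 mod 2 = 1. No.

No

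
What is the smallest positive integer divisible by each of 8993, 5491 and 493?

8993 = 17 · 23²; 5491 = 17² · 19; 493 = 17 · 29
lcm takes max exponent of each prime: 17² · 19 · 23² · 29 = 84237431

84237431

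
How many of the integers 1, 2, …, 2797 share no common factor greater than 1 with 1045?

Prime factors of 1045: 5, 11, 19. Count integers ≤ 2797 divisible by none of them.
By inclusion–exclusion: 2797 − ⌊2797/5⌋ − ⌊2797/11⌋ − ⌊2797/19⌋ + ⌊2797/55⌋ + ⌊2797/95⌋ + ⌊2797/209⌋ − ⌊2797/1045⌋ = 1927.

1927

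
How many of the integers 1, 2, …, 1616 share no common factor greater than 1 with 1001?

1163

Prime factors of 1001: 7, 11, 13. Count integers ≤ 1616 divisible by none of them.
By inclusion–exclusion: 1616 − ⌊1616/7⌋ − ⌊1616/11⌋ − ⌊1616/13⌋ + ⌊1616/77⌋ + ⌊1616/91⌋ + ⌊1616/143⌋ − ⌊1616/1001⌋ = 1163.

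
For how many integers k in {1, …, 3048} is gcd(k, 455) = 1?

1930

Prime factors of 455: 5, 7, 13. Count integers ≤ 3048 divisible by none of them.
By inclusion–exclusion: 3048 − ⌊3048/5⌋ − ⌊3048/7⌋ − ⌊3048/13⌋ + ⌊3048/35⌋ + ⌊3048/65⌋ + ⌊3048/91⌋ − ⌊3048/455⌋ = 1930.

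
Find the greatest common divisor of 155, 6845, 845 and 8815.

5

gcd(155, 6845): 6845 = 44·155 + 25; 155 = 6·25 + 5; 25 = 5·5 + 0 → 5
gcd(5, 845): 845 = 169·5 + 0 → 5
gcd(5, 8815): 8815 = 1763·5 + 0 → 5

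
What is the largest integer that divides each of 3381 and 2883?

Euclid: 3381 = 1·2883 + 498; 2883 = 5·498 + 393; 498 = 1·393 + 105; 393 = 3·105 + 78; 105 = 1·78 + 27; 78 = 2·27 + 24; 27 = 1·24 + 3; 24 = 8·3 + 0. Last nonzero remainder: 3.

3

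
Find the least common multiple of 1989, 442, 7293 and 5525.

1989 = 3² · 13 · 17; 442 = 2 · 13 · 17; 7293 = 3 · 11 · 13 · 17; 5525 = 5² · 13 · 17
lcm takes max exponent of each prime: 2 · 3² · 5² · 11 · 13 · 17 = 1093950

1093950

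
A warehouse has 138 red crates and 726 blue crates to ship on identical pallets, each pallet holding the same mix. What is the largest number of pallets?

6

Euclid: 726 = 5·138 + 36; 138 = 3·36 + 30; 36 = 1·30 + 6; 30 = 5·6 + 0. Last nonzero remainder: 6.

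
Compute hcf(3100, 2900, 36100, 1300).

100

3100 = 2² · 5² · 31; 2900 = 2² · 5² · 29; 36100 = 2² · 5² · 19²; 1300 = 2² · 5² · 13
gcd takes min exponent of each prime: 2² · 5² = 100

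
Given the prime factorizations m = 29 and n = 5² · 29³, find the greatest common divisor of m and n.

min exponent per shared prime: 29 = 29

29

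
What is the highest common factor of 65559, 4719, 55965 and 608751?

gcd(65559, 4719): 65559 = 13·4719 + 4212; 4719 = 1·4212 + 507; 4212 = 8·507 + 156; 507 = 3·156 + 39; 156 = 4·39 + 0 → 39
gcd(39, 55965): 55965 = 1435·39 + 0 → 39
gcd(39, 608751): 608751 = 15609·39 + 0 → 39

39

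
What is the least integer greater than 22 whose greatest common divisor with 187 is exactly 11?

33

gcd(t, 187) = 11 forces 11 | t; write t = 11s. Then gcd(11s, 11·17) = 11·gcd(s, 17), so need gcd(s, 17) = 1.
11s > 22 gives s ≥ 3. The least s ≥ 3 coprime to 17 is 3, so t = 11·3 = 33.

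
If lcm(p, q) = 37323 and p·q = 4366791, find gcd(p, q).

117

From gcd × lcm = pq: gcd = 4366791 / 37323 = 117.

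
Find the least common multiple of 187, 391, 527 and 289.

187 = 11 · 17; 391 = 17 · 23; 527 = 17 · 31; 289 = 17²
lcm takes max exponent of each prime: 11 · 17² · 23 · 31 = 2266627

2266627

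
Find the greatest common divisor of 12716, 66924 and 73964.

gcd(12716, 66924): 66924 = 5·12716 + 3344; 12716 = 3·3344 + 2684; 3344 = 1·2684 + 660; 2684 = 4·660 + 44; 660 = 15·44 + 0 → 44
gcd(44, 73964): 73964 = 1681·44 + 0 → 44

44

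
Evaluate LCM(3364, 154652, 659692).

lcm(3364, 154652) = 3364·154652/gcd = 520249328/4 = 130062332
lcm(130062332, 659692) = 130062332·659692/gcd = 85801079921744/116 = 739664482084

739664482084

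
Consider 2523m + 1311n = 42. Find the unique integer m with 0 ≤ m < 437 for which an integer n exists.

Euclid: 2523 = 1·1311 + 1212; 1311 = 1·1212 + 99; 1212 = 12·99 + 24; 99 = 4·24 + 3; 24 = 8·3 + 0 → gcd = 3; 42 = 3·14.
Back-substitution yields 2523·(-53) + 1311·(102) = 3, so one solution is m = -53·14 = -742, n = 102·14 = 1428.
Solutions in m differ by 1311/3 = 437; the one in [0, 437) is -742 mod 437 = 132.

132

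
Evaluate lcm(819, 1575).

20475

gcd first: 1575 = 1·819 + 756; 819 = 1·756 + 63; 756 = 12·63 + 0 → gcd = 63
lcm = 819·1575/gcd = 1289925/63 = 20475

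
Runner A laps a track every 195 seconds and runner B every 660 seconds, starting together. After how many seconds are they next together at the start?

gcd first: 660 = 3·195 + 75; 195 = 2·75 + 45; 75 = 1·45 + 30; 45 = 1·30 + 15; 30 = 2·15 + 0 → gcd = 15
lcm = 195·660/gcd = 128700/15 = 8580

8580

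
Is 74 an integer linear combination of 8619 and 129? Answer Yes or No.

No

gcd(8619, 129): 8619 = 66·129 + 105; 129 = 1·105 + 24; 105 = 4·24 + 9; 24 = 2·9 + 6; 9 = 1·6 + 3; 6 = 2·3 + 0 → 3
3 does not divide 74, so a solution does not exist.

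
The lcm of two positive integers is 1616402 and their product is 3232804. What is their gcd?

2

gcd·lcm = product, so gcd = 3232804/1616402 = 2.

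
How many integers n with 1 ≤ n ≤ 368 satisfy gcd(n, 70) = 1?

126

Prime factors of 70: 2, 5, 7. Count integers ≤ 368 divisible by none of them.
By inclusion–exclusion: 368 − ⌊368/2⌋ − ⌊368/5⌋ − ⌊368/7⌋ + ⌊368/10⌋ + ⌊368/14⌋ + ⌊368/35⌋ − ⌊368/70⌋ = 126.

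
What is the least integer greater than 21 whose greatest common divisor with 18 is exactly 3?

33

gcd(m, 18) = 3 forces 3 | m; write m = 3s. Then gcd(3s, 3·6) = 3·gcd(s, 6), so need gcd(s, 6) = 1.
3s > 21 gives s ≥ 8. The least s ≥ 8 coprime to 6 is 11, so m = 3·11 = 33.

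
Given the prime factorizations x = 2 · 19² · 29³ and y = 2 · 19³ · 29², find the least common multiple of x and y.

334568302

max exponent per prime: 2 · 19³ · 29³ = 334568302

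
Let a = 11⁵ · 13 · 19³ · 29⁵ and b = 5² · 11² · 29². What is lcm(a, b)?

7363725302073250825

max exponent per prime: 5² · 11⁵ · 13 · 19³ · 29⁵ = 7363725302073250825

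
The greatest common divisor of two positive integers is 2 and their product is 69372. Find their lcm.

34686

Since gcd(a,b)·lcm(a,b) = ab, lcm = 69372/2 = 34686.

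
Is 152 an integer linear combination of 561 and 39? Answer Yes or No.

gcd(561, 39): 561 = 14·39 + 15; 39 = 2·15 + 9; 15 = 1·9 + 6; 9 = 1·6 + 3; 6 = 2·3 + 0 → 3
3 does not divide 152, so a solution does not exist.

No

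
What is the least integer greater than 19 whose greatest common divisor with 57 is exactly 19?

57 = 19·3. Any a with gcd(a, 57) = 19 is a multiple of 19, say 19s, with s coprime to 3.
Need s > 19/19, so s ≥ 2. First s ≥ 2 with gcd(s, 3) = 1 is s = 2. Thus a = 19·2 = 38.

38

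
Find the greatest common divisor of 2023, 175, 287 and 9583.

7

gcd(2023, 175): 2023 = 11·175 + 98; 175 = 1·98 + 77; 98 = 1·77 + 21; 77 = 3·21 + 14; 21 = 1·14 + 7; 14 = 2·7 + 0 → 7
gcd(7, 287): 287 = 41·7 + 0 → 7
gcd(7, 9583): 9583 = 1369·7 + 0 → 7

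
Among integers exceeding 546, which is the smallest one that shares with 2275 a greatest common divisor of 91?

2275 = 91·25. Any m with gcd(m, 2275) = 91 is a multiple of 91, say 91s, with s coprime to 25.
Need s > 546/91, so s ≥ 7. First s ≥ 7 with gcd(s, 25) = 1 is s = 7. Thus m = 91·7 = 637.

637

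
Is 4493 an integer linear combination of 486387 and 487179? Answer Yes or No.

No

By Bézout, 486387u + 487179v = 4493 has integer solutions iff gcd(486387, 487179) | 4493.
Euclid: 487179 = 1·486387 + 792; 486387 = 614·792 + 99; 792 = 8·99 + 0. gcd = 99; 4493 mod 99 = 38. No.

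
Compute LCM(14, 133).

14 = 2 · 7; 133 = 7 · 19
max exponents: 2 · 7 · 19 = 266

266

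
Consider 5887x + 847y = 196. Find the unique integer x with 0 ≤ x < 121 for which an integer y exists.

Reduce mod 847: 5887x ≡ 196 (mod 847). With g = gcd(5887, 847) = 7 dividing 196, divide through: 841x ≡ 28 (mod 121).
Since gcd(841, 121) = 1, x ≡ 28·(841)⁻¹ ≡ 76 (mod 121). Smallest non-negative: 76.

76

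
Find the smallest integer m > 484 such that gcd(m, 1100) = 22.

506

1100 = 22·50. Any m with gcd(m, 1100) = 22 is a multiple of 22, say 22s, with s coprime to 50.
Need s > 484/22, so s ≥ 23. First s ≥ 23 with gcd(s, 50) = 1 is s = 23. Thus m = 22·23 = 506.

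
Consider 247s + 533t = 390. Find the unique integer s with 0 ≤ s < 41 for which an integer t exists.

Reduce mod 533: 247s ≡ 390 (mod 533). With g = gcd(247, 533) = 13 dividing 390, divide through: 19s ≡ 30 (mod 41).
Since gcd(19, 41) = 1, s ≡ 30·(19)⁻¹ ≡ 21 (mod 41). Smallest non-negative: 21.

21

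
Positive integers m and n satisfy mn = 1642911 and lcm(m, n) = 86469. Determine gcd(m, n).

19

From gcd × lcm = mn: gcd = 1642911 / 86469 = 19.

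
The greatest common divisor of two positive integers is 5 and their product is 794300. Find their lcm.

For any two positive integers, gcd × lcm equals their product. Hence lcm = 794300 / 5 = 158860.

158860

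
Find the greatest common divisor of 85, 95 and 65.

85 = 5 · 17; 95 = 5 · 19; 65 = 5 · 13
gcd takes min exponent of each prime: 5 = 5

5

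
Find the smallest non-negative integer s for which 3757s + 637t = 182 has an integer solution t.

Reduce mod 637: 3757s ≡ 182 (mod 637). With g = gcd(3757, 637) = 13 dividing 182, divide through: 289s ≡ 14 (mod 49).
Since gcd(289, 49) = 1, s ≡ 14·(289)⁻¹ ≡ 7 (mod 49). Smallest non-negative: 7.

7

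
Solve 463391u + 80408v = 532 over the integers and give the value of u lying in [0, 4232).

gcd(463391, 80408) = 19 (Euclid: 463391 = 5·80408 + 61351; 80408 = 1·61351 + 19057; 61351 = 3·19057 + 4180; 19057 = 4·4180 + 2337; 4180 = 1·2337 + 1843; 2337 = 1·1843 + 494; 1843 = 3·494 + 361; 494 = 1·361 + 133; 361 = 2·133 + 95; 133 = 1·95 + 38; 95 = 2·38 + 19; 38 = 2·19 + 0), and 19 | 532.
Extended Euclid: 463391·(1789) + 80408·(-10310) = 19. Scale by 28: u₀ = 50092.
General solution u = u₀ + 4232t; reducing mod 4232 gives u = 3540 (and v = -20401).

3540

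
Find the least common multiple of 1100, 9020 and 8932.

9155300

1100 = 2² · 5² · 11; 9020 = 2² · 5 · 11 · 41; 8932 = 2² · 7 · 11 · 29
lcm takes max exponent of each prime: 2² · 5² · 7 · 11 · 29 · 41 = 9155300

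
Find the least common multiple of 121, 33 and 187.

121 = 11²; 33 = 3 · 11; 187 = 11 · 17
lcm takes max exponent of each prime: 3 · 11² · 17 = 6171

6171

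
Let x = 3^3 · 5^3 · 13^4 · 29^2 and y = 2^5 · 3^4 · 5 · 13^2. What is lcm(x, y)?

7782415524000

max exponent per prime: 2^5 · 3^4 · 5^3 · 13^4 · 29^2 = 7782415524000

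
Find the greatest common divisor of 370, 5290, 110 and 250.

10

gcd(370, 5290): 5290 = 14·370 + 110; 370 = 3·110 + 40; 110 = 2·40 + 30; 40 = 1·30 + 10; 30 = 3·10 + 0 → 10
gcd(10, 110): 110 = 11·10 + 0 → 10
gcd(10, 250): 250 = 25·10 + 0 → 10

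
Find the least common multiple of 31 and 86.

gcd first: 86 = 2·31 + 24; 31 = 1·24 + 7; 24 = 3·7 + 3; 7 = 2·3 + 1; 3 = 3·1 + 0 → gcd = 1
lcm = 31·86/gcd = 2666/1 = 2666

2666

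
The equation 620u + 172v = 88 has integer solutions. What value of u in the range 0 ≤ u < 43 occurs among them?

24

gcd(620, 172) = 4 (Euclid: 620 = 3·172 + 104; 172 = 1·104 + 68; 104 = 1·68 + 36; 68 = 1·36 + 32; 36 = 1·32 + 4; 32 = 8·4 + 0), and 4 | 88.
Extended Euclid: 620·(5) + 172·(-18) = 4. Scale by 22: u₀ = 110.
General solution u = u₀ + 43t; reducing mod 43 gives u = 24 (and v = -86).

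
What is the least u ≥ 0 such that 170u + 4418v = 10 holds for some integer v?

130

Reduce mod 4418: 170u ≡ 10 (mod 4418). With g = gcd(170, 4418) = 2 dividing 10, divide through: 85u ≡ 5 (mod 2209).
Since gcd(85, 2209) = 1, u ≡ 5·(85)⁻¹ ≡ 130 (mod 2209). Smallest non-negative: 130.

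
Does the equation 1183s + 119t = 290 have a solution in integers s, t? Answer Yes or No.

No

gcd(1183, 119): 1183 = 9·119 + 112; 119 = 1·112 + 7; 112 = 16·7 + 0 → 7
7 does not divide 290, so a solution does not exist.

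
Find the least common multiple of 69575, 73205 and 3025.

lcm(69575, 73205) = 69575·73205/gcd = 5093237875/605 = 8418575
lcm(8418575, 3025) = 8418575·3025/gcd = 25466189375/3025 = 8418575

8418575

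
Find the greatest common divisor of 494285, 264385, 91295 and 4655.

95

494285 = 5 · 11² · 19 · 43; 264385 = 5 · 11² · 19 · 23; 91295 = 5 · 19 · 31²; 4655 = 5 · 7² · 19
gcd takes min exponent of each prime: 5 · 19 = 95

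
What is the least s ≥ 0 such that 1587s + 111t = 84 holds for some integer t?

gcd(1587, 111) = 3 (Euclid: 1587 = 14·111 + 33; 111 = 3·33 + 12; 33 = 2·12 + 9; 12 = 1·9 + 3; 9 = 3·3 + 0), and 3 | 84.
Extended Euclid: 1587·(-10) + 111·(143) = 3. Scale by 28: s₀ = -280.
General solution s = s₀ + 37k; reducing mod 37 gives s = 16 (and t = -228).

16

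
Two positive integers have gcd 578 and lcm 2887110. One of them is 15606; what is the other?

106930

p·q = gcd·lcm = 578·2887110 = 1668749580, so q = 1668749580/15606 = 106930.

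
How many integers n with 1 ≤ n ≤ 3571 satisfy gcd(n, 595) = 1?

2305

595 = 5·7·17. Inclusion–exclusion on these primes:
3571 − ⌊3571/5⌋ − ⌊3571/7⌋ − ⌊3571/17⌋ + ⌊3571/35⌋ + ⌊3571/85⌋ + ⌊3571/119⌋ − ⌊3571/595⌋ = 2305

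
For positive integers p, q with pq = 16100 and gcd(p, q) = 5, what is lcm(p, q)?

3220

Since gcd(p,q)·lcm(p,q) = pq, lcm = 16100/5 = 3220.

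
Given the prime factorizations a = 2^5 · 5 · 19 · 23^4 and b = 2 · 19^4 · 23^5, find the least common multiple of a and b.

max exponent per prime: 2^5 · 5 · 19^4 · 23^5 = 134206504976480

134206504976480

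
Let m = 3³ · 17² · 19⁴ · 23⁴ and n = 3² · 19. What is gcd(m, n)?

171

min exponent per shared prime: 3² · 19 = 171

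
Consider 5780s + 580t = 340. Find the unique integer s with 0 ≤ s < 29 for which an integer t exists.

12

Euclid: 5780 = 9·580 + 560; 580 = 1·560 + 20; 560 = 28·20 + 0 → gcd = 20; 340 = 20·17.
Back-substitution yields 5780·(-1) + 580·(10) = 20, so one solution is s = -1·17 = -17, t = 10·17 = 170.
Solutions in s differ by 580/20 = 29; the one in [0, 29) is -17 mod 29 = 12.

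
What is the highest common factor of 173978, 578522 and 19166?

14

173978 = 2 · 7 · 17² · 43; 578522 = 2 · 7 · 31² · 43; 19166 = 2 · 7 · 37²
gcd takes min exponent of each prime: 2 · 7 = 14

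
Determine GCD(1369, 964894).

Euclid: 964894 = 704·1369 + 1118; 1369 = 1·1118 + 251; 1118 = 4·251 + 114; 251 = 2·114 + 23; 114 = 4·23 + 22; 23 = 1·22 + 1; 22 = 22·1 + 0. Last nonzero remainder: 1.

1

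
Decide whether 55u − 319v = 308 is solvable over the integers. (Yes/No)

Yes

By Bézout, 55u − 319v = 308 has integer solutions iff gcd(55, 319) | 308.
Euclid: 319 = 5·55 + 44; 55 = 1·44 + 11; 44 = 4·11 + 0. gcd = 11; 308 mod 11 = 0. Yes.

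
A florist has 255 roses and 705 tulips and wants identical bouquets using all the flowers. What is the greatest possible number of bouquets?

15

Euclid: 705 = 2·255 + 195; 255 = 1·195 + 60; 195 = 3·60 + 15; 60 = 4·15 + 0. Last nonzero remainder: 15.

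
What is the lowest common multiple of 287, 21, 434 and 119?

907494

lcm(287, 21) = 287·21/gcd = 6027/7 = 861
lcm(861, 434) = 861·434/gcd = 373674/7 = 53382
lcm(53382, 119) = 53382·119/gcd = 6352458/7 = 907494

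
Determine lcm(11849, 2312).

94792

gcd first: 11849 = 5·2312 + 289; 2312 = 8·289 + 0 → gcd = 289
lcm = 11849·2312/gcd = 27394888/289 = 94792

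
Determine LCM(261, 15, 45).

261 = 3² · 29; 15 = 3 · 5; 45 = 3² · 5
lcm takes max exponent of each prime: 3² · 5 · 29 = 1305

1305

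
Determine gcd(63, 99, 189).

9

63 = 3² · 7; 99 = 3² · 11; 189 = 3³ · 7
gcd takes min exponent of each prime: 3² = 9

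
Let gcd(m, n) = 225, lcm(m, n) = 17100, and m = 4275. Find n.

m·n = gcd·lcm = 225·17100 = 3847500, so n = 3847500/4275 = 900.

900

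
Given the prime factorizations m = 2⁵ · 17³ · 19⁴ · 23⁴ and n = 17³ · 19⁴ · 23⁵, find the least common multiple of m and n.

131871311789889248

max exponent per prime: 2⁵ · 17³ · 19⁴ · 23⁵ = 131871311789889248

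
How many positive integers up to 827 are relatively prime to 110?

110 = 2·5·11. Inclusion–exclusion on these primes:
827 − ⌊827/2⌋ − ⌊827/5⌋ − ⌊827/11⌋ + ⌊827/10⌋ + ⌊827/22⌋ + ⌊827/55⌋ − ⌊827/110⌋ = 301

301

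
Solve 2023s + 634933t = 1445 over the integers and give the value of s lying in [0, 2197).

1570

gcd(2023, 634933) = 289 (Euclid: 634933 = 313·2023 + 1734; 2023 = 1·1734 + 289; 1734 = 6·289 + 0), and 289 | 1445.
Extended Euclid: 2023·(314) + 634933·(-1) = 289. Scale by 5: s₀ = 1570.
General solution s = s₀ + 2197k; reducing mod 2197 gives s = 1570 (and t = -5).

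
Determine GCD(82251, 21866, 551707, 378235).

gcd(82251, 21866): 82251 = 3·21866 + 16653; 21866 = 1·16653 + 5213; 16653 = 3·5213 + 1014; 5213 = 5·1014 + 143; 1014 = 7·143 + 13; 143 = 11·13 + 0 → 13
gcd(13, 551707): 551707 = 42439·13 + 0 → 13
gcd(13, 378235): 378235 = 29095·13 + 0 → 13

13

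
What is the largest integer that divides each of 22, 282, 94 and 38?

2

22 = 2 · 11; 282 = 2 · 3 · 47; 94 = 2 · 47; 38 = 2 · 19
gcd takes min exponent of each prime: 2 = 2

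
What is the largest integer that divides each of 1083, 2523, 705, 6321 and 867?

gcd(1083, 2523): 2523 = 2·1083 + 357; 1083 = 3·357 + 12; 357 = 29·12 + 9; 12 = 1·9 + 3; 9 = 3·3 + 0 → 3
gcd(3, 705): 705 = 235·3 + 0 → 3
gcd(3, 6321): 6321 = 2107·3 + 0 → 3
gcd(3, 867): 867 = 289·3 + 0 → 3

3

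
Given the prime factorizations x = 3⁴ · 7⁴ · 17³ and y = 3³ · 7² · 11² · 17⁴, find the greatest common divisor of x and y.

min exponent per shared prime: 3³ · 7² · 17³ = 6499899

6499899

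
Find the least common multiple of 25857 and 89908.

25857 = 3² · 13² · 17; 89908 = 2² · 7 · 13² · 19
max exponents: 2² · 3² · 7 · 13² · 17 · 19 = 13755924

13755924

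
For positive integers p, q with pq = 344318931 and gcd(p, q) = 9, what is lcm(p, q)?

38257659

gcd·lcm = product, so lcm = 344318931/9 = 38257659.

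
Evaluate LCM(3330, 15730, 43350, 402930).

7569040050

3330 = 2 · 3² · 5 · 37; 15730 = 2 · 5 · 11² · 13; 43350 = 2 · 3 · 5² · 17²; 402930 = 2 · 3² · 5 · 11² · 37
lcm takes max exponent of each prime: 2 · 3² · 5² · 11² · 13 · 17² · 37 = 7569040050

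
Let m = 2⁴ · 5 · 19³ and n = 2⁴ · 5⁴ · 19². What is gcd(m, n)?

min exponent per shared prime: 2⁴ · 5 · 19² = 28880

28880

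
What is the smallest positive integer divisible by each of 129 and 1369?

176601

gcd first: 1369 = 10·129 + 79; 129 = 1·79 + 50; 79 = 1·50 + 29; 50 = 1·29 + 21; 29 = 1·21 + 8; 21 = 2·8 + 5; 8 = 1·5 + 3; 5 = 1·3 + 2; 3 = 1·2 + 1; 2 = 2·1 + 0 → gcd = 1
lcm = 129·1369/gcd = 176601/1 = 176601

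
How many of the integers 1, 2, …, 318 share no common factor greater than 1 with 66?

97

Prime factors of 66: 2, 3, 11. Count integers ≤ 318 divisible by none of them.
By inclusion–exclusion: 318 − ⌊318/2⌋ − ⌊318/3⌋ − ⌊318/11⌋ + ⌊318/6⌋ + ⌊318/22⌋ + ⌊318/33⌋ − ⌊318/66⌋ = 97.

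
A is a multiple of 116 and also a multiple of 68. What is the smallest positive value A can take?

1972

116 = 2² · 29; 68 = 2² · 17
max exponents: 2² · 17 · 29 = 1972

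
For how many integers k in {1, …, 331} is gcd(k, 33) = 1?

201

Prime factors of 33: 3, 11. Count integers ≤ 331 divisible by none of them.
By inclusion–exclusion: 331 − ⌊331/3⌋ − ⌊331/11⌋ + ⌊331/33⌋ = 201.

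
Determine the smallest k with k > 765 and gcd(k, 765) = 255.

1020

gcd(k, 765) = 255 forces 255 | k; write k = 255s. Then gcd(255s, 255·3) = 255·gcd(s, 3), so need gcd(s, 3) = 1.
255s > 765 gives s ≥ 4. The least s ≥ 4 coprime to 3 is 4, so k = 255·4 = 1020.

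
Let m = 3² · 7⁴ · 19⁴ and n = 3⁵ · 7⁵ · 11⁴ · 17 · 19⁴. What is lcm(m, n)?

132473966333807637

max exponent per prime: 3⁵ · 7⁵ · 11⁴ · 17 · 19⁴ = 132473966333807637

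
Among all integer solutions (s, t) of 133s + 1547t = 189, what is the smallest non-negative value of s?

141

Reduce mod 1547: 133s ≡ 189 (mod 1547). With g = gcd(133, 1547) = 7 dividing 189, divide through: 19s ≡ 27 (mod 221).
Since gcd(19, 221) = 1, s ≡ 27·(19)⁻¹ ≡ 141 (mod 221). Smallest non-negative: 141.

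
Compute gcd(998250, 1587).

998250 = 2 · 3 · 5³ · 11³
1587 = 3 · 23²
Common: 3 = 3

3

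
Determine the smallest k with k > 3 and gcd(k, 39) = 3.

39 = 3·13. Any k with gcd(k, 39) = 3 is a multiple of 3, say 3s, with s coprime to 13.
Need s > 3/3, so s ≥ 2. First s ≥ 2 with gcd(s, 13) = 1 is s = 2. Thus k = 3·2 = 6.

6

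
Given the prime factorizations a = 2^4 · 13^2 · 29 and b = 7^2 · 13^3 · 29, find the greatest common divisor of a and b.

4901

min exponent per shared prime: 13^2 · 29 = 4901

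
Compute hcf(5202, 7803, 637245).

5202 = 2 · 3² · 17²; 7803 = 3³ · 17²; 637245 = 3² · 5 · 7² · 17²
gcd takes min exponent of each prime: 3² · 17² = 2601

2601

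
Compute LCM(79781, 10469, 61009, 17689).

1473794413

79781 = 13 · 17 · 19²; 10469 = 19² · 29; 61009 = 13² · 19²; 17689 = 7² · 19²
lcm takes max exponent of each prime: 7² · 13² · 17 · 19² · 29 = 1473794413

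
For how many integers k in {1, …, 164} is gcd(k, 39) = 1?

102

Prime factors of 39: 3, 13. Count integers ≤ 164 divisible by none of them.
By inclusion–exclusion: 164 − ⌊164/3⌋ − ⌊164/13⌋ + ⌊164/39⌋ = 102.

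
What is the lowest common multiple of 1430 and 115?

32890

1430 = 2 · 5 · 11 · 13; 115 = 5 · 23
max exponents: 2 · 5 · 11 · 13 · 23 = 32890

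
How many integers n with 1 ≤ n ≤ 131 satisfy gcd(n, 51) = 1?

83

51 = 3·17. Inclusion–exclusion on these primes:
131 − ⌊131/3⌋ − ⌊131/17⌋ + ⌊131/51⌋ = 83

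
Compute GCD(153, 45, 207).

153 = 3² · 17; 45 = 3² · 5; 207 = 3² · 23
gcd takes min exponent of each prime: 3² = 9

9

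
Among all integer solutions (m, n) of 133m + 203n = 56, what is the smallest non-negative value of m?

5

gcd(133, 203) = 7 (Euclid: 203 = 1·133 + 70; 133 = 1·70 + 63; 70 = 1·63 + 7; 63 = 9·7 + 0), and 7 | 56.
Extended Euclid: 133·(-3) + 203·(2) = 7. Scale by 8: m₀ = -24.
General solution m = m₀ + 29t; reducing mod 29 gives m = 5 (and n = -3).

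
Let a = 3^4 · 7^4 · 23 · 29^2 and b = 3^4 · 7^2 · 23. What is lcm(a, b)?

3761845983

max exponent per prime: 3^4 · 7^4 · 23 · 29^2 = 3761845983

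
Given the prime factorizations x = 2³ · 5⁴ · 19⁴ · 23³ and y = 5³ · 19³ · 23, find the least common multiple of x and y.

7928078035000

max exponent per prime: 2³ · 5⁴ · 19⁴ · 23³ = 7928078035000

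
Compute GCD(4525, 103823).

Euclid: 103823 = 22·4525 + 4273; 4525 = 1·4273 + 252; 4273 = 16·252 + 241; 252 = 1·241 + 11; 241 = 21·11 + 10; 11 = 1·10 + 1; 10 = 10·1 + 0. Last nonzero remainder: 1.

1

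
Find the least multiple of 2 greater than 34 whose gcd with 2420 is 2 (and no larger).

38

Multiples of 2 above 34: 2·18, 2·19, … . Need the cofactor coprime to 2420/2 = 1210.
Checking s = 18, 19, … the first with gcd(s, 1210) = 1 is s = 19, giving 38.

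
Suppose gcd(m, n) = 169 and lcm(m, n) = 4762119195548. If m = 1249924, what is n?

m·n = gcd·lcm = 169·4762119195548 = 804798144047612, so n = 804798144047612/1249924 = 643877663.

643877663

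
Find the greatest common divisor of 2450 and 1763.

1

2450 = 2 · 5² · 7²
1763 = 41 · 43
Common: 1 = 1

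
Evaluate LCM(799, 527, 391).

799 = 17 · 47; 527 = 17 · 31; 391 = 17 · 23
lcm takes max exponent of each prime: 17 · 23 · 31 · 47 = 569687

569687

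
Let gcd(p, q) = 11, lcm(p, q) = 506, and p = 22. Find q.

p·q = gcd·lcm = 11·506 = 5566, so q = 5566/22 = 253.

253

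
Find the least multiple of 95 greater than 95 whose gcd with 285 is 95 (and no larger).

285 = 95·3. Any x with gcd(x, 285) = 95 is a multiple of 95, say 95s, with s coprime to 3.
Need s > 95/95, so s ≥ 2. First s ≥ 2 with gcd(s, 3) = 1 is s = 2. Thus x = 95·2 = 190.

190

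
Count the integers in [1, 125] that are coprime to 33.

76

33 = 3·11. Inclusion–exclusion on these primes:
125 − ⌊125/3⌋ − ⌊125/11⌋ + ⌊125/33⌋ = 76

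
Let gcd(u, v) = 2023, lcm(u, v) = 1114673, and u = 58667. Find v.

u·v = gcd·lcm = 2023·1114673 = 2254983479, so v = 2254983479/58667 = 38437.

38437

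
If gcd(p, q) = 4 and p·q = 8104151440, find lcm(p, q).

gcd·lcm = product, so lcm = 8104151440/4 = 2026037860.

2026037860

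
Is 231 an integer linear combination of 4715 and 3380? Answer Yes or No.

No

gcd(4715, 3380): 4715 = 1·3380 + 1335; 3380 = 2·1335 + 710; 1335 = 1·710 + 625; 710 = 1·625 + 85; 625 = 7·85 + 30; 85 = 2·30 + 25; 30 = 1·25 + 5; 25 = 5·5 + 0 → 5
5 does not divide 231, so a solution does not exist.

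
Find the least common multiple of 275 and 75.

825

gcd first: 275 = 3·75 + 50; 75 = 1·50 + 25; 50 = 2·25 + 0 → gcd = 25
lcm = 275·75/gcd = 20625/25 = 825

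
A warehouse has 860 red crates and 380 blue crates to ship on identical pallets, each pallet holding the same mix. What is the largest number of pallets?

20

860 = 2² · 5 · 43
380 = 2² · 5 · 19
Common: 2² · 5 = 20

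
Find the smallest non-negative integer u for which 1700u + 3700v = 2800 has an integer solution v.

6

gcd(1700, 3700) = 100 (Euclid: 3700 = 2·1700 + 300; 1700 = 5·300 + 200; 300 = 1·200 + 100; 200 = 2·100 + 0), and 100 | 2800.
Extended Euclid: 1700·(-13) + 3700·(6) = 100. Scale by 28: u₀ = -364.
General solution u = u₀ + 37t; reducing mod 37 gives u = 6 (and v = -2).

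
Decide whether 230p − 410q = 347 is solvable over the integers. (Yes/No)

No

By Bézout, 230p − 410q = 347 has integer solutions iff gcd(230, 410) | 347.
Euclid: 410 = 1·230 + 180; 230 = 1·180 + 50; 180 = 3·50 + 30; 50 = 1·30 + 20; 30 = 1·20 + 10; 20 = 2·10 + 0. gcd = 10; 347 mod 10 = 7. No.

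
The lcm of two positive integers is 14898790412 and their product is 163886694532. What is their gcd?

From gcd × lcm = ab: gcd = 163886694532 / 14898790412 = 11.

11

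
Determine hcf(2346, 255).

2346 = 2 · 3 · 17 · 23
255 = 3 · 5 · 17
Common: 3 · 17 = 51

51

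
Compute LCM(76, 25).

76 = 2² · 19; 25 = 5²
max exponents: 2² · 5² · 19 = 1900

1900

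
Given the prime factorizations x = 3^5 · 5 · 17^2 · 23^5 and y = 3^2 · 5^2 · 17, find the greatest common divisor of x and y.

min exponent per shared prime: 3^2 · 5 · 17 = 765

765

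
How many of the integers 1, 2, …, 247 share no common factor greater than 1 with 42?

42 = 2·3·7. Inclusion–exclusion on these primes:
247 − ⌊247/2⌋ − ⌊247/3⌋ − ⌊247/7⌋ + ⌊247/6⌋ + ⌊247/14⌋ + ⌊247/21⌋ − ⌊247/42⌋ = 71

71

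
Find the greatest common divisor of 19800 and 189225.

19800 = 2³ · 3² · 5² · 11
189225 = 3² · 5² · 29²
Common: 3² · 5² = 225

225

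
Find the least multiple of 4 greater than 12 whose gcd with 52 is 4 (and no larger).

52 = 4·13. Any t with gcd(t, 52) = 4 is a multiple of 4, say 4s, with s coprime to 13.
Need s > 12/4, so s ≥ 4. First s ≥ 4 with gcd(s, 13) = 1 is s = 4. Thus t = 4·4 = 16.

16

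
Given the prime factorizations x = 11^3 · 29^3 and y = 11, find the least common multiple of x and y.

max exponent per prime: 11^3 · 29^3 = 32461759

32461759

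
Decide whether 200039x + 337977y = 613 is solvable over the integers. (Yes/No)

No

By Bézout, 200039x + 337977y = 613 has integer solutions iff gcd(200039, 337977) | 613.
Euclid: 337977 = 1·200039 + 137938; 200039 = 1·137938 + 62101; 137938 = 2·62101 + 13736; 62101 = 4·13736 + 7157; 13736 = 1·7157 + 6579; 7157 = 1·6579 + 578; 6579 = 11·578 + 221; 578 = 2·221 + 136; 221 = 1·136 + 85; 136 = 1·85 + 51; 85 = 1·51 + 34; 51 = 1·34 + 17; 34 = 2·17 + 0. gcd = 17; 613 mod 17 = 1. No.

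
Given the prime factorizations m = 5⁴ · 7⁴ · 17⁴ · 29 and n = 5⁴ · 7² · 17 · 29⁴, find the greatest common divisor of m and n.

15098125

min exponent per shared prime: 5⁴ · 7² · 17 · 29 = 15098125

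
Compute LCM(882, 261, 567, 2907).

74355246

882 = 2 · 3² · 7²; 261 = 3² · 29; 567 = 3⁴ · 7; 2907 = 3² · 17 · 19
lcm takes max exponent of each prime: 2 · 3⁴ · 7² · 17 · 19 · 29 = 74355246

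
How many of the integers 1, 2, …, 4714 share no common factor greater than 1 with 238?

1901

Prime factors of 238: 2, 7, 17. Count integers ≤ 4714 divisible by none of them.
By inclusion–exclusion: 4714 − ⌊4714/2⌋ − ⌊4714/7⌋ − ⌊4714/17⌋ + ⌊4714/14⌋ + ⌊4714/34⌋ + ⌊4714/119⌋ − ⌊4714/238⌋ = 1901.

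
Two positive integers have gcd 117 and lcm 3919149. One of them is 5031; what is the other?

Using ab = gcd(a,b)·lcm(a,b) = 117·3919149 = 458540433, we get b = 458540433/5031 = 91143.

91143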